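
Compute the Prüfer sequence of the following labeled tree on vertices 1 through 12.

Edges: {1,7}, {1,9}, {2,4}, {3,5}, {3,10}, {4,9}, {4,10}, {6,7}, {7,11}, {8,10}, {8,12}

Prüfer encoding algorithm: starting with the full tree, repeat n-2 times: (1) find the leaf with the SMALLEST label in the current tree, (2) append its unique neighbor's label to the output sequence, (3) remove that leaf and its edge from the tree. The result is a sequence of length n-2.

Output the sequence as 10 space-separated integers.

Answer: 4 3 10 7 7 1 9 4 10 8

Derivation:
Step 1: leaves = {2,5,6,11,12}. Remove smallest leaf 2, emit neighbor 4.
Step 2: leaves = {5,6,11,12}. Remove smallest leaf 5, emit neighbor 3.
Step 3: leaves = {3,6,11,12}. Remove smallest leaf 3, emit neighbor 10.
Step 4: leaves = {6,11,12}. Remove smallest leaf 6, emit neighbor 7.
Step 5: leaves = {11,12}. Remove smallest leaf 11, emit neighbor 7.
Step 6: leaves = {7,12}. Remove smallest leaf 7, emit neighbor 1.
Step 7: leaves = {1,12}. Remove smallest leaf 1, emit neighbor 9.
Step 8: leaves = {9,12}. Remove smallest leaf 9, emit neighbor 4.
Step 9: leaves = {4,12}. Remove smallest leaf 4, emit neighbor 10.
Step 10: leaves = {10,12}. Remove smallest leaf 10, emit neighbor 8.
Done: 2 vertices remain (8, 12). Sequence = [4 3 10 7 7 1 9 4 10 8]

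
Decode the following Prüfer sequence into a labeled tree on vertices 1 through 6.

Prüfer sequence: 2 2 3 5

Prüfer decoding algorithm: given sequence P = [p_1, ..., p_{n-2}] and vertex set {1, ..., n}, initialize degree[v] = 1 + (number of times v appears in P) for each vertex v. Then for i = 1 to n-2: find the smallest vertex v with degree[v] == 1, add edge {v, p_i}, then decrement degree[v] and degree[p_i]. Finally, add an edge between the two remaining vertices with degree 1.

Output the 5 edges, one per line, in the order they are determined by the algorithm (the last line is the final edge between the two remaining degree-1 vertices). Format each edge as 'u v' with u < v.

Initial degrees: {1:1, 2:3, 3:2, 4:1, 5:2, 6:1}
Step 1: smallest deg-1 vertex = 1, p_1 = 2. Add edge {1,2}. Now deg[1]=0, deg[2]=2.
Step 2: smallest deg-1 vertex = 4, p_2 = 2. Add edge {2,4}. Now deg[4]=0, deg[2]=1.
Step 3: smallest deg-1 vertex = 2, p_3 = 3. Add edge {2,3}. Now deg[2]=0, deg[3]=1.
Step 4: smallest deg-1 vertex = 3, p_4 = 5. Add edge {3,5}. Now deg[3]=0, deg[5]=1.
Final: two remaining deg-1 vertices are 5, 6. Add edge {5,6}.

Answer: 1 2
2 4
2 3
3 5
5 6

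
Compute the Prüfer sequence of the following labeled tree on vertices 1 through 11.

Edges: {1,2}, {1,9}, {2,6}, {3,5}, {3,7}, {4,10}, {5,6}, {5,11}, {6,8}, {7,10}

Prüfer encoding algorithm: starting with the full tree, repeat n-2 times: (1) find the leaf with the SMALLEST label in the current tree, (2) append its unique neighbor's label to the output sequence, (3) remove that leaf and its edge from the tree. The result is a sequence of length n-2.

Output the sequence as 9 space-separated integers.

Step 1: leaves = {4,8,9,11}. Remove smallest leaf 4, emit neighbor 10.
Step 2: leaves = {8,9,10,11}. Remove smallest leaf 8, emit neighbor 6.
Step 3: leaves = {9,10,11}. Remove smallest leaf 9, emit neighbor 1.
Step 4: leaves = {1,10,11}. Remove smallest leaf 1, emit neighbor 2.
Step 5: leaves = {2,10,11}. Remove smallest leaf 2, emit neighbor 6.
Step 6: leaves = {6,10,11}. Remove smallest leaf 6, emit neighbor 5.
Step 7: leaves = {10,11}. Remove smallest leaf 10, emit neighbor 7.
Step 8: leaves = {7,11}. Remove smallest leaf 7, emit neighbor 3.
Step 9: leaves = {3,11}. Remove smallest leaf 3, emit neighbor 5.
Done: 2 vertices remain (5, 11). Sequence = [10 6 1 2 6 5 7 3 5]

Answer: 10 6 1 2 6 5 7 3 5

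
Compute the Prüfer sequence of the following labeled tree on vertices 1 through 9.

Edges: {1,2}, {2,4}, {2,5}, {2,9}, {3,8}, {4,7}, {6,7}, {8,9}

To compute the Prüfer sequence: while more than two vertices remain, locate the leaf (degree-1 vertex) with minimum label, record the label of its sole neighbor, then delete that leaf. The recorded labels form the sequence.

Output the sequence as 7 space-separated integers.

Step 1: leaves = {1,3,5,6}. Remove smallest leaf 1, emit neighbor 2.
Step 2: leaves = {3,5,6}. Remove smallest leaf 3, emit neighbor 8.
Step 3: leaves = {5,6,8}. Remove smallest leaf 5, emit neighbor 2.
Step 4: leaves = {6,8}. Remove smallest leaf 6, emit neighbor 7.
Step 5: leaves = {7,8}. Remove smallest leaf 7, emit neighbor 4.
Step 6: leaves = {4,8}. Remove smallest leaf 4, emit neighbor 2.
Step 7: leaves = {2,8}. Remove smallest leaf 2, emit neighbor 9.
Done: 2 vertices remain (8, 9). Sequence = [2 8 2 7 4 2 9]

Answer: 2 8 2 7 4 2 9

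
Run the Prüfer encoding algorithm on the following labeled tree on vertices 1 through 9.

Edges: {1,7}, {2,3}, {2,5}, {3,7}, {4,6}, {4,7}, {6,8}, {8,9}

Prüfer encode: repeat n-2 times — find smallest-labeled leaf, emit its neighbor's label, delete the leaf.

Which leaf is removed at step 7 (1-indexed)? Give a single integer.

Step 1: current leaves = {1,5,9}. Remove leaf 1 (neighbor: 7).
Step 2: current leaves = {5,9}. Remove leaf 5 (neighbor: 2).
Step 3: current leaves = {2,9}. Remove leaf 2 (neighbor: 3).
Step 4: current leaves = {3,9}. Remove leaf 3 (neighbor: 7).
Step 5: current leaves = {7,9}. Remove leaf 7 (neighbor: 4).
Step 6: current leaves = {4,9}. Remove leaf 4 (neighbor: 6).
Step 7: current leaves = {6,9}. Remove leaf 6 (neighbor: 8).

Answer: 6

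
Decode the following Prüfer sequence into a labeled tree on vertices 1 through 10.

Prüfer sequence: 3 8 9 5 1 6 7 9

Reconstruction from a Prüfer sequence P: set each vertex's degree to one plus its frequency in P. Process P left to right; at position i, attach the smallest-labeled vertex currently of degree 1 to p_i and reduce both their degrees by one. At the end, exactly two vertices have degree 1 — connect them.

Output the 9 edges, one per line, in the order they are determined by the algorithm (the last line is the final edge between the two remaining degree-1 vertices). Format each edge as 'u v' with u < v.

Initial degrees: {1:2, 2:1, 3:2, 4:1, 5:2, 6:2, 7:2, 8:2, 9:3, 10:1}
Step 1: smallest deg-1 vertex = 2, p_1 = 3. Add edge {2,3}. Now deg[2]=0, deg[3]=1.
Step 2: smallest deg-1 vertex = 3, p_2 = 8. Add edge {3,8}. Now deg[3]=0, deg[8]=1.
Step 3: smallest deg-1 vertex = 4, p_3 = 9. Add edge {4,9}. Now deg[4]=0, deg[9]=2.
Step 4: smallest deg-1 vertex = 8, p_4 = 5. Add edge {5,8}. Now deg[8]=0, deg[5]=1.
Step 5: smallest deg-1 vertex = 5, p_5 = 1. Add edge {1,5}. Now deg[5]=0, deg[1]=1.
Step 6: smallest deg-1 vertex = 1, p_6 = 6. Add edge {1,6}. Now deg[1]=0, deg[6]=1.
Step 7: smallest deg-1 vertex = 6, p_7 = 7. Add edge {6,7}. Now deg[6]=0, deg[7]=1.
Step 8: smallest deg-1 vertex = 7, p_8 = 9. Add edge {7,9}. Now deg[7]=0, deg[9]=1.
Final: two remaining deg-1 vertices are 9, 10. Add edge {9,10}.

Answer: 2 3
3 8
4 9
5 8
1 5
1 6
6 7
7 9
9 10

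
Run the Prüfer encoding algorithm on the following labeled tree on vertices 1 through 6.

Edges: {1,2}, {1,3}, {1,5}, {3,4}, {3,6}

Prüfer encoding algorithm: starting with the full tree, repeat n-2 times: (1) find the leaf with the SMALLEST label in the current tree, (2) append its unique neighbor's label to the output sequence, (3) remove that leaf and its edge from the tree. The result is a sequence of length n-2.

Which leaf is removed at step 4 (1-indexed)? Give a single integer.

Step 1: current leaves = {2,4,5,6}. Remove leaf 2 (neighbor: 1).
Step 2: current leaves = {4,5,6}. Remove leaf 4 (neighbor: 3).
Step 3: current leaves = {5,6}. Remove leaf 5 (neighbor: 1).
Step 4: current leaves = {1,6}. Remove leaf 1 (neighbor: 3).

Answer: 1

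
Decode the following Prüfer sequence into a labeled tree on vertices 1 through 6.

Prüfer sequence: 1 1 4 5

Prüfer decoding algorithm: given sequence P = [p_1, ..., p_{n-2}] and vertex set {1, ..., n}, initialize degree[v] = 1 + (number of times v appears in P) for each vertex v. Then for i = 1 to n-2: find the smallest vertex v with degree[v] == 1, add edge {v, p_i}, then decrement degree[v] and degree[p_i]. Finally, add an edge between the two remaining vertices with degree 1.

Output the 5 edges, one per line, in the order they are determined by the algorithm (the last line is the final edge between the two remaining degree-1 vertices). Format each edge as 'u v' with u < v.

Initial degrees: {1:3, 2:1, 3:1, 4:2, 5:2, 6:1}
Step 1: smallest deg-1 vertex = 2, p_1 = 1. Add edge {1,2}. Now deg[2]=0, deg[1]=2.
Step 2: smallest deg-1 vertex = 3, p_2 = 1. Add edge {1,3}. Now deg[3]=0, deg[1]=1.
Step 3: smallest deg-1 vertex = 1, p_3 = 4. Add edge {1,4}. Now deg[1]=0, deg[4]=1.
Step 4: smallest deg-1 vertex = 4, p_4 = 5. Add edge {4,5}. Now deg[4]=0, deg[5]=1.
Final: two remaining deg-1 vertices are 5, 6. Add edge {5,6}.

Answer: 1 2
1 3
1 4
4 5
5 6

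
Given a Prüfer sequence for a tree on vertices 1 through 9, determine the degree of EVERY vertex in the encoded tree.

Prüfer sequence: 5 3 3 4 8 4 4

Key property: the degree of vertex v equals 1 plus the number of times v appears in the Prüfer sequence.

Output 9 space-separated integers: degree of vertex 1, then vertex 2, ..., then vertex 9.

p_1 = 5: count[5] becomes 1
p_2 = 3: count[3] becomes 1
p_3 = 3: count[3] becomes 2
p_4 = 4: count[4] becomes 1
p_5 = 8: count[8] becomes 1
p_6 = 4: count[4] becomes 2
p_7 = 4: count[4] becomes 3
Degrees (1 + count): deg[1]=1+0=1, deg[2]=1+0=1, deg[3]=1+2=3, deg[4]=1+3=4, deg[5]=1+1=2, deg[6]=1+0=1, deg[7]=1+0=1, deg[8]=1+1=2, deg[9]=1+0=1

Answer: 1 1 3 4 2 1 1 2 1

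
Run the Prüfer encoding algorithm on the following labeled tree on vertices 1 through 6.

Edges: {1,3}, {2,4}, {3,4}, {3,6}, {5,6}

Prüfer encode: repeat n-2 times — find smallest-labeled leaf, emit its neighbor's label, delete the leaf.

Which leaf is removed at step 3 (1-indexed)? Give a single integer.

Step 1: current leaves = {1,2,5}. Remove leaf 1 (neighbor: 3).
Step 2: current leaves = {2,5}. Remove leaf 2 (neighbor: 4).
Step 3: current leaves = {4,5}. Remove leaf 4 (neighbor: 3).

Answer: 4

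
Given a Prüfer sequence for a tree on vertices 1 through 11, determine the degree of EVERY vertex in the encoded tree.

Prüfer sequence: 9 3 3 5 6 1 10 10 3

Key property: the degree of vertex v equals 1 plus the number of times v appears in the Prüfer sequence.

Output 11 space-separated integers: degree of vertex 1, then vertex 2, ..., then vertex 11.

Answer: 2 1 4 1 2 2 1 1 2 3 1

Derivation:
p_1 = 9: count[9] becomes 1
p_2 = 3: count[3] becomes 1
p_3 = 3: count[3] becomes 2
p_4 = 5: count[5] becomes 1
p_5 = 6: count[6] becomes 1
p_6 = 1: count[1] becomes 1
p_7 = 10: count[10] becomes 1
p_8 = 10: count[10] becomes 2
p_9 = 3: count[3] becomes 3
Degrees (1 + count): deg[1]=1+1=2, deg[2]=1+0=1, deg[3]=1+3=4, deg[4]=1+0=1, deg[5]=1+1=2, deg[6]=1+1=2, deg[7]=1+0=1, deg[8]=1+0=1, deg[9]=1+1=2, deg[10]=1+2=3, deg[11]=1+0=1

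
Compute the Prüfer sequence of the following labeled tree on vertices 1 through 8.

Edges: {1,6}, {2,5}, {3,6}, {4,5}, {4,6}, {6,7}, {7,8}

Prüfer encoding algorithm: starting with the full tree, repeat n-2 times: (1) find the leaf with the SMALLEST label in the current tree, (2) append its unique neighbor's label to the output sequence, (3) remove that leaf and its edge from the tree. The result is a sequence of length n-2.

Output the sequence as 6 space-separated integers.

Step 1: leaves = {1,2,3,8}. Remove smallest leaf 1, emit neighbor 6.
Step 2: leaves = {2,3,8}. Remove smallest leaf 2, emit neighbor 5.
Step 3: leaves = {3,5,8}. Remove smallest leaf 3, emit neighbor 6.
Step 4: leaves = {5,8}. Remove smallest leaf 5, emit neighbor 4.
Step 5: leaves = {4,8}. Remove smallest leaf 4, emit neighbor 6.
Step 6: leaves = {6,8}. Remove smallest leaf 6, emit neighbor 7.
Done: 2 vertices remain (7, 8). Sequence = [6 5 6 4 6 7]

Answer: 6 5 6 4 6 7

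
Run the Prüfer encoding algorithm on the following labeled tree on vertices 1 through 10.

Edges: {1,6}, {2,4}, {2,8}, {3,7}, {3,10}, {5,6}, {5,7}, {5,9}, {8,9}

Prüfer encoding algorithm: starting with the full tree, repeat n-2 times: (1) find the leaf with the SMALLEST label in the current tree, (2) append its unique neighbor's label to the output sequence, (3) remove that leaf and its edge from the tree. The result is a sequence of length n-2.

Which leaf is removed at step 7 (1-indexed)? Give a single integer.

Step 1: current leaves = {1,4,10}. Remove leaf 1 (neighbor: 6).
Step 2: current leaves = {4,6,10}. Remove leaf 4 (neighbor: 2).
Step 3: current leaves = {2,6,10}. Remove leaf 2 (neighbor: 8).
Step 4: current leaves = {6,8,10}. Remove leaf 6 (neighbor: 5).
Step 5: current leaves = {8,10}. Remove leaf 8 (neighbor: 9).
Step 6: current leaves = {9,10}. Remove leaf 9 (neighbor: 5).
Step 7: current leaves = {5,10}. Remove leaf 5 (neighbor: 7).

Answer: 5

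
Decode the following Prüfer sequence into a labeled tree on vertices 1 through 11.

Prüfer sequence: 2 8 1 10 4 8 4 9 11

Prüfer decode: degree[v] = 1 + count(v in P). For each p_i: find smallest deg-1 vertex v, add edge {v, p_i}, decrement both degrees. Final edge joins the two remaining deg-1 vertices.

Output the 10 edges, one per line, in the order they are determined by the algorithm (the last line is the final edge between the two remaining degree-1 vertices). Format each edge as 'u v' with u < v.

Answer: 2 3
2 8
1 5
1 10
4 6
7 8
4 8
4 9
9 11
10 11

Derivation:
Initial degrees: {1:2, 2:2, 3:1, 4:3, 5:1, 6:1, 7:1, 8:3, 9:2, 10:2, 11:2}
Step 1: smallest deg-1 vertex = 3, p_1 = 2. Add edge {2,3}. Now deg[3]=0, deg[2]=1.
Step 2: smallest deg-1 vertex = 2, p_2 = 8. Add edge {2,8}. Now deg[2]=0, deg[8]=2.
Step 3: smallest deg-1 vertex = 5, p_3 = 1. Add edge {1,5}. Now deg[5]=0, deg[1]=1.
Step 4: smallest deg-1 vertex = 1, p_4 = 10. Add edge {1,10}. Now deg[1]=0, deg[10]=1.
Step 5: smallest deg-1 vertex = 6, p_5 = 4. Add edge {4,6}. Now deg[6]=0, deg[4]=2.
Step 6: smallest deg-1 vertex = 7, p_6 = 8. Add edge {7,8}. Now deg[7]=0, deg[8]=1.
Step 7: smallest deg-1 vertex = 8, p_7 = 4. Add edge {4,8}. Now deg[8]=0, deg[4]=1.
Step 8: smallest deg-1 vertex = 4, p_8 = 9. Add edge {4,9}. Now deg[4]=0, deg[9]=1.
Step 9: smallest deg-1 vertex = 9, p_9 = 11. Add edge {9,11}. Now deg[9]=0, deg[11]=1.
Final: two remaining deg-1 vertices are 10, 11. Add edge {10,11}.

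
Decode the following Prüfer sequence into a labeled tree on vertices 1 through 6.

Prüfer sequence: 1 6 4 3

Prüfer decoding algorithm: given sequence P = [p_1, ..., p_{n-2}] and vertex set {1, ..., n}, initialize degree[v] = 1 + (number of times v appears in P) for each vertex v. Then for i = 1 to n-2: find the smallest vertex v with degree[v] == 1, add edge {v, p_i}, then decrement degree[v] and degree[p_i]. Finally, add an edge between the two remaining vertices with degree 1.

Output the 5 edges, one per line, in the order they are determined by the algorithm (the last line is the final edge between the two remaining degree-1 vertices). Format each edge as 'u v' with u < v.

Initial degrees: {1:2, 2:1, 3:2, 4:2, 5:1, 6:2}
Step 1: smallest deg-1 vertex = 2, p_1 = 1. Add edge {1,2}. Now deg[2]=0, deg[1]=1.
Step 2: smallest deg-1 vertex = 1, p_2 = 6. Add edge {1,6}. Now deg[1]=0, deg[6]=1.
Step 3: smallest deg-1 vertex = 5, p_3 = 4. Add edge {4,5}. Now deg[5]=0, deg[4]=1.
Step 4: smallest deg-1 vertex = 4, p_4 = 3. Add edge {3,4}. Now deg[4]=0, deg[3]=1.
Final: two remaining deg-1 vertices are 3, 6. Add edge {3,6}.

Answer: 1 2
1 6
4 5
3 4
3 6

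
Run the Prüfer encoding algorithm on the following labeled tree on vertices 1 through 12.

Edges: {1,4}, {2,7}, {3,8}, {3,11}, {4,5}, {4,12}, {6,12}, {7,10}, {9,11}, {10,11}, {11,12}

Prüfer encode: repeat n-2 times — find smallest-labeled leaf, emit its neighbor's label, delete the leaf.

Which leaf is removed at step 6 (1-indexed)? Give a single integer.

Answer: 7

Derivation:
Step 1: current leaves = {1,2,5,6,8,9}. Remove leaf 1 (neighbor: 4).
Step 2: current leaves = {2,5,6,8,9}. Remove leaf 2 (neighbor: 7).
Step 3: current leaves = {5,6,7,8,9}. Remove leaf 5 (neighbor: 4).
Step 4: current leaves = {4,6,7,8,9}. Remove leaf 4 (neighbor: 12).
Step 5: current leaves = {6,7,8,9}. Remove leaf 6 (neighbor: 12).
Step 6: current leaves = {7,8,9,12}. Remove leaf 7 (neighbor: 10).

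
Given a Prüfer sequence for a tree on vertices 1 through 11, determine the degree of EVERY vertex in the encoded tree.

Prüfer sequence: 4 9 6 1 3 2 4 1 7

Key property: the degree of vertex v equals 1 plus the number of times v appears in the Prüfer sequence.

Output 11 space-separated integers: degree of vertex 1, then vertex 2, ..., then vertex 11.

Answer: 3 2 2 3 1 2 2 1 2 1 1

Derivation:
p_1 = 4: count[4] becomes 1
p_2 = 9: count[9] becomes 1
p_3 = 6: count[6] becomes 1
p_4 = 1: count[1] becomes 1
p_5 = 3: count[3] becomes 1
p_6 = 2: count[2] becomes 1
p_7 = 4: count[4] becomes 2
p_8 = 1: count[1] becomes 2
p_9 = 7: count[7] becomes 1
Degrees (1 + count): deg[1]=1+2=3, deg[2]=1+1=2, deg[3]=1+1=2, deg[4]=1+2=3, deg[5]=1+0=1, deg[6]=1+1=2, deg[7]=1+1=2, deg[8]=1+0=1, deg[9]=1+1=2, deg[10]=1+0=1, deg[11]=1+0=1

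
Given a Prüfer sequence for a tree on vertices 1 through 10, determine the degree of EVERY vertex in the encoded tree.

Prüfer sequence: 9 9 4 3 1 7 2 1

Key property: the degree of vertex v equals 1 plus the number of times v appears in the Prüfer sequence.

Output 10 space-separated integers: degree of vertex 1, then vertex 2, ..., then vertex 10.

Answer: 3 2 2 2 1 1 2 1 3 1

Derivation:
p_1 = 9: count[9] becomes 1
p_2 = 9: count[9] becomes 2
p_3 = 4: count[4] becomes 1
p_4 = 3: count[3] becomes 1
p_5 = 1: count[1] becomes 1
p_6 = 7: count[7] becomes 1
p_7 = 2: count[2] becomes 1
p_8 = 1: count[1] becomes 2
Degrees (1 + count): deg[1]=1+2=3, deg[2]=1+1=2, deg[3]=1+1=2, deg[4]=1+1=2, deg[5]=1+0=1, deg[6]=1+0=1, deg[7]=1+1=2, deg[8]=1+0=1, deg[9]=1+2=3, deg[10]=1+0=1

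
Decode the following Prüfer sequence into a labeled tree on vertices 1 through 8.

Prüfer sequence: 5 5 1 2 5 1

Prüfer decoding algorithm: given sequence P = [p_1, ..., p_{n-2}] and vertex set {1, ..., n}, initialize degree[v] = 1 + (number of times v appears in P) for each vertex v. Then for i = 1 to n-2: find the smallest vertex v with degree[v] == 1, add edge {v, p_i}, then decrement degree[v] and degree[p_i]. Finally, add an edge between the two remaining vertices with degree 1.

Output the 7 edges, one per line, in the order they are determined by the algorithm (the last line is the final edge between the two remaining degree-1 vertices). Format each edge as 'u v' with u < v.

Initial degrees: {1:3, 2:2, 3:1, 4:1, 5:4, 6:1, 7:1, 8:1}
Step 1: smallest deg-1 vertex = 3, p_1 = 5. Add edge {3,5}. Now deg[3]=0, deg[5]=3.
Step 2: smallest deg-1 vertex = 4, p_2 = 5. Add edge {4,5}. Now deg[4]=0, deg[5]=2.
Step 3: smallest deg-1 vertex = 6, p_3 = 1. Add edge {1,6}. Now deg[6]=0, deg[1]=2.
Step 4: smallest deg-1 vertex = 7, p_4 = 2. Add edge {2,7}. Now deg[7]=0, deg[2]=1.
Step 5: smallest deg-1 vertex = 2, p_5 = 5. Add edge {2,5}. Now deg[2]=0, deg[5]=1.
Step 6: smallest deg-1 vertex = 5, p_6 = 1. Add edge {1,5}. Now deg[5]=0, deg[1]=1.
Final: two remaining deg-1 vertices are 1, 8. Add edge {1,8}.

Answer: 3 5
4 5
1 6
2 7
2 5
1 5
1 8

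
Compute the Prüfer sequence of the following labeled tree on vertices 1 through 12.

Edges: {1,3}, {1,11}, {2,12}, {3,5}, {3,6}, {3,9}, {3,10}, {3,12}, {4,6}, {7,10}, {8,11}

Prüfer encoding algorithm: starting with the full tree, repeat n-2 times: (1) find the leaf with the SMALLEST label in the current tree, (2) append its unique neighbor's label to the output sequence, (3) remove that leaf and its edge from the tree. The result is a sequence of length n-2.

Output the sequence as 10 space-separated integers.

Answer: 12 6 3 3 10 11 3 3 1 3

Derivation:
Step 1: leaves = {2,4,5,7,8,9}. Remove smallest leaf 2, emit neighbor 12.
Step 2: leaves = {4,5,7,8,9,12}. Remove smallest leaf 4, emit neighbor 6.
Step 3: leaves = {5,6,7,8,9,12}. Remove smallest leaf 5, emit neighbor 3.
Step 4: leaves = {6,7,8,9,12}. Remove smallest leaf 6, emit neighbor 3.
Step 5: leaves = {7,8,9,12}. Remove smallest leaf 7, emit neighbor 10.
Step 6: leaves = {8,9,10,12}. Remove smallest leaf 8, emit neighbor 11.
Step 7: leaves = {9,10,11,12}. Remove smallest leaf 9, emit neighbor 3.
Step 8: leaves = {10,11,12}. Remove smallest leaf 10, emit neighbor 3.
Step 9: leaves = {11,12}. Remove smallest leaf 11, emit neighbor 1.
Step 10: leaves = {1,12}. Remove smallest leaf 1, emit neighbor 3.
Done: 2 vertices remain (3, 12). Sequence = [12 6 3 3 10 11 3 3 1 3]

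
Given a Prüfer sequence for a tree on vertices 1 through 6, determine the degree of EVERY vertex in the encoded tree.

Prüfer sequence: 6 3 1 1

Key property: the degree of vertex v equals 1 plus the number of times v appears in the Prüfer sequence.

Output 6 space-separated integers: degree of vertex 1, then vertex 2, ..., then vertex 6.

p_1 = 6: count[6] becomes 1
p_2 = 3: count[3] becomes 1
p_3 = 1: count[1] becomes 1
p_4 = 1: count[1] becomes 2
Degrees (1 + count): deg[1]=1+2=3, deg[2]=1+0=1, deg[3]=1+1=2, deg[4]=1+0=1, deg[5]=1+0=1, deg[6]=1+1=2

Answer: 3 1 2 1 1 2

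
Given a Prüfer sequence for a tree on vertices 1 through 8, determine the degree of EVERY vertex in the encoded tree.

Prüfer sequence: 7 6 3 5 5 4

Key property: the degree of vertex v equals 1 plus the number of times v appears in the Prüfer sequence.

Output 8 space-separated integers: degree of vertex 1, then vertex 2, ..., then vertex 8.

p_1 = 7: count[7] becomes 1
p_2 = 6: count[6] becomes 1
p_3 = 3: count[3] becomes 1
p_4 = 5: count[5] becomes 1
p_5 = 5: count[5] becomes 2
p_6 = 4: count[4] becomes 1
Degrees (1 + count): deg[1]=1+0=1, deg[2]=1+0=1, deg[3]=1+1=2, deg[4]=1+1=2, deg[5]=1+2=3, deg[6]=1+1=2, deg[7]=1+1=2, deg[8]=1+0=1

Answer: 1 1 2 2 3 2 2 1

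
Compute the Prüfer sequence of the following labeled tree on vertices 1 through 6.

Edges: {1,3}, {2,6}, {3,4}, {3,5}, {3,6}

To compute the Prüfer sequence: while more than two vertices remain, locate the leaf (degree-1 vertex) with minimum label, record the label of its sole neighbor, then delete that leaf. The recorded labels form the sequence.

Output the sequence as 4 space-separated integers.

Step 1: leaves = {1,2,4,5}. Remove smallest leaf 1, emit neighbor 3.
Step 2: leaves = {2,4,5}. Remove smallest leaf 2, emit neighbor 6.
Step 3: leaves = {4,5,6}. Remove smallest leaf 4, emit neighbor 3.
Step 4: leaves = {5,6}. Remove smallest leaf 5, emit neighbor 3.
Done: 2 vertices remain (3, 6). Sequence = [3 6 3 3]

Answer: 3 6 3 3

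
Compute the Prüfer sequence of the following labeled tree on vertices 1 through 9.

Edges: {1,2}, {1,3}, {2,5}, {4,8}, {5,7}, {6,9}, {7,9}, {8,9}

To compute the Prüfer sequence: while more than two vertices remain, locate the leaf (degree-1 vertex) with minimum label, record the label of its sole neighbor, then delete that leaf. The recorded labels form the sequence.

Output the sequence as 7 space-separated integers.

Step 1: leaves = {3,4,6}. Remove smallest leaf 3, emit neighbor 1.
Step 2: leaves = {1,4,6}. Remove smallest leaf 1, emit neighbor 2.
Step 3: leaves = {2,4,6}. Remove smallest leaf 2, emit neighbor 5.
Step 4: leaves = {4,5,6}. Remove smallest leaf 4, emit neighbor 8.
Step 5: leaves = {5,6,8}. Remove smallest leaf 5, emit neighbor 7.
Step 6: leaves = {6,7,8}. Remove smallest leaf 6, emit neighbor 9.
Step 7: leaves = {7,8}. Remove smallest leaf 7, emit neighbor 9.
Done: 2 vertices remain (8, 9). Sequence = [1 2 5 8 7 9 9]

Answer: 1 2 5 8 7 9 9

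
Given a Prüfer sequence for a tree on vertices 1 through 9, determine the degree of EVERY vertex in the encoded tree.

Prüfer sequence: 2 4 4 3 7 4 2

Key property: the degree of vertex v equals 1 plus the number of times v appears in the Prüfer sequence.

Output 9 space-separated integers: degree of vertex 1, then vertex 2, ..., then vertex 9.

Answer: 1 3 2 4 1 1 2 1 1

Derivation:
p_1 = 2: count[2] becomes 1
p_2 = 4: count[4] becomes 1
p_3 = 4: count[4] becomes 2
p_4 = 3: count[3] becomes 1
p_5 = 7: count[7] becomes 1
p_6 = 4: count[4] becomes 3
p_7 = 2: count[2] becomes 2
Degrees (1 + count): deg[1]=1+0=1, deg[2]=1+2=3, deg[3]=1+1=2, deg[4]=1+3=4, deg[5]=1+0=1, deg[6]=1+0=1, deg[7]=1+1=2, deg[8]=1+0=1, deg[9]=1+0=1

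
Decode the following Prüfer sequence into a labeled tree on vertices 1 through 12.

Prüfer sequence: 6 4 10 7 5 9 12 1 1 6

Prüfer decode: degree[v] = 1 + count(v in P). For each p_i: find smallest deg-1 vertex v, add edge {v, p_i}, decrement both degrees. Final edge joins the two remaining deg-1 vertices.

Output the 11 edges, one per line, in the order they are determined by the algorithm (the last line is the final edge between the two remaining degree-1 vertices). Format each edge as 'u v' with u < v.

Answer: 2 6
3 4
4 10
7 8
5 7
5 9
9 12
1 10
1 11
1 6
6 12

Derivation:
Initial degrees: {1:3, 2:1, 3:1, 4:2, 5:2, 6:3, 7:2, 8:1, 9:2, 10:2, 11:1, 12:2}
Step 1: smallest deg-1 vertex = 2, p_1 = 6. Add edge {2,6}. Now deg[2]=0, deg[6]=2.
Step 2: smallest deg-1 vertex = 3, p_2 = 4. Add edge {3,4}. Now deg[3]=0, deg[4]=1.
Step 3: smallest deg-1 vertex = 4, p_3 = 10. Add edge {4,10}. Now deg[4]=0, deg[10]=1.
Step 4: smallest deg-1 vertex = 8, p_4 = 7. Add edge {7,8}. Now deg[8]=0, deg[7]=1.
Step 5: smallest deg-1 vertex = 7, p_5 = 5. Add edge {5,7}. Now deg[7]=0, deg[5]=1.
Step 6: smallest deg-1 vertex = 5, p_6 = 9. Add edge {5,9}. Now deg[5]=0, deg[9]=1.
Step 7: smallest deg-1 vertex = 9, p_7 = 12. Add edge {9,12}. Now deg[9]=0, deg[12]=1.
Step 8: smallest deg-1 vertex = 10, p_8 = 1. Add edge {1,10}. Now deg[10]=0, deg[1]=2.
Step 9: smallest deg-1 vertex = 11, p_9 = 1. Add edge {1,11}. Now deg[11]=0, deg[1]=1.
Step 10: smallest deg-1 vertex = 1, p_10 = 6. Add edge {1,6}. Now deg[1]=0, deg[6]=1.
Final: two remaining deg-1 vertices are 6, 12. Add edge {6,12}.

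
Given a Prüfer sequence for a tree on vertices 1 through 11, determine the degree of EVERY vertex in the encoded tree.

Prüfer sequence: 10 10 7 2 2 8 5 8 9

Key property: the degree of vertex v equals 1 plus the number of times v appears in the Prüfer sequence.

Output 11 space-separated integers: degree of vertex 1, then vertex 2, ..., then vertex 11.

p_1 = 10: count[10] becomes 1
p_2 = 10: count[10] becomes 2
p_3 = 7: count[7] becomes 1
p_4 = 2: count[2] becomes 1
p_5 = 2: count[2] becomes 2
p_6 = 8: count[8] becomes 1
p_7 = 5: count[5] becomes 1
p_8 = 8: count[8] becomes 2
p_9 = 9: count[9] becomes 1
Degrees (1 + count): deg[1]=1+0=1, deg[2]=1+2=3, deg[3]=1+0=1, deg[4]=1+0=1, deg[5]=1+1=2, deg[6]=1+0=1, deg[7]=1+1=2, deg[8]=1+2=3, deg[9]=1+1=2, deg[10]=1+2=3, deg[11]=1+0=1

Answer: 1 3 1 1 2 1 2 3 2 3 1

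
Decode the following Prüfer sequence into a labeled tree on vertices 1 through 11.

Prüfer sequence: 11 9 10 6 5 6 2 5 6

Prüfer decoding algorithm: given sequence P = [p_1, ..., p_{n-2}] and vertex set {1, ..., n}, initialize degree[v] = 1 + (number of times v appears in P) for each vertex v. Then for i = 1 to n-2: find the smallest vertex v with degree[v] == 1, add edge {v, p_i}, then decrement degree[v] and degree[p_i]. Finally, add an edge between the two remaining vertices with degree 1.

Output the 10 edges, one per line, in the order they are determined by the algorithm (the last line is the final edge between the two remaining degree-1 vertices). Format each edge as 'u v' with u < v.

Initial degrees: {1:1, 2:2, 3:1, 4:1, 5:3, 6:4, 7:1, 8:1, 9:2, 10:2, 11:2}
Step 1: smallest deg-1 vertex = 1, p_1 = 11. Add edge {1,11}. Now deg[1]=0, deg[11]=1.
Step 2: smallest deg-1 vertex = 3, p_2 = 9. Add edge {3,9}. Now deg[3]=0, deg[9]=1.
Step 3: smallest deg-1 vertex = 4, p_3 = 10. Add edge {4,10}. Now deg[4]=0, deg[10]=1.
Step 4: smallest deg-1 vertex = 7, p_4 = 6. Add edge {6,7}. Now deg[7]=0, deg[6]=3.
Step 5: smallest deg-1 vertex = 8, p_5 = 5. Add edge {5,8}. Now deg[8]=0, deg[5]=2.
Step 6: smallest deg-1 vertex = 9, p_6 = 6. Add edge {6,9}. Now deg[9]=0, deg[6]=2.
Step 7: smallest deg-1 vertex = 10, p_7 = 2. Add edge {2,10}. Now deg[10]=0, deg[2]=1.
Step 8: smallest deg-1 vertex = 2, p_8 = 5. Add edge {2,5}. Now deg[2]=0, deg[5]=1.
Step 9: smallest deg-1 vertex = 5, p_9 = 6. Add edge {5,6}. Now deg[5]=0, deg[6]=1.
Final: two remaining deg-1 vertices are 6, 11. Add edge {6,11}.

Answer: 1 11
3 9
4 10
6 7
5 8
6 9
2 10
2 5
5 6
6 11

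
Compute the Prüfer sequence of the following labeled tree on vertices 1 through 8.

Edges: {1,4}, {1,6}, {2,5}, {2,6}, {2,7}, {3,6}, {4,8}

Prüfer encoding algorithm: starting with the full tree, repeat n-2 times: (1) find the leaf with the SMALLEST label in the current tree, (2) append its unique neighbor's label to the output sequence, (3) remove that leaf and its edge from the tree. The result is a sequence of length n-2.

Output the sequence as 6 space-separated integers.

Step 1: leaves = {3,5,7,8}. Remove smallest leaf 3, emit neighbor 6.
Step 2: leaves = {5,7,8}. Remove smallest leaf 5, emit neighbor 2.
Step 3: leaves = {7,8}. Remove smallest leaf 7, emit neighbor 2.
Step 4: leaves = {2,8}. Remove smallest leaf 2, emit neighbor 6.
Step 5: leaves = {6,8}. Remove smallest leaf 6, emit neighbor 1.
Step 6: leaves = {1,8}. Remove smallest leaf 1, emit neighbor 4.
Done: 2 vertices remain (4, 8). Sequence = [6 2 2 6 1 4]

Answer: 6 2 2 6 1 4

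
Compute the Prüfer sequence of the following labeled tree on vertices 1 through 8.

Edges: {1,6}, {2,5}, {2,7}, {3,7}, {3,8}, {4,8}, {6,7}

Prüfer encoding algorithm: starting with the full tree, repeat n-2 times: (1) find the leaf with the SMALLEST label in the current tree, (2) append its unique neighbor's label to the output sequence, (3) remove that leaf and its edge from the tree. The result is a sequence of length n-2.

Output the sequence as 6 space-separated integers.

Step 1: leaves = {1,4,5}. Remove smallest leaf 1, emit neighbor 6.
Step 2: leaves = {4,5,6}. Remove smallest leaf 4, emit neighbor 8.
Step 3: leaves = {5,6,8}. Remove smallest leaf 5, emit neighbor 2.
Step 4: leaves = {2,6,8}. Remove smallest leaf 2, emit neighbor 7.
Step 5: leaves = {6,8}. Remove smallest leaf 6, emit neighbor 7.
Step 6: leaves = {7,8}. Remove smallest leaf 7, emit neighbor 3.
Done: 2 vertices remain (3, 8). Sequence = [6 8 2 7 7 3]

Answer: 6 8 2 7 7 3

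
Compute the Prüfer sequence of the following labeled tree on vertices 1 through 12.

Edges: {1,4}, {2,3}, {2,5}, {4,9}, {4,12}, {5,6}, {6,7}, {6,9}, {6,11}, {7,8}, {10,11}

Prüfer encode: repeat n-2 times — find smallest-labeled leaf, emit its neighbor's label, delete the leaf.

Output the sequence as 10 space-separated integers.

Answer: 4 2 5 6 7 6 11 6 9 4

Derivation:
Step 1: leaves = {1,3,8,10,12}. Remove smallest leaf 1, emit neighbor 4.
Step 2: leaves = {3,8,10,12}. Remove smallest leaf 3, emit neighbor 2.
Step 3: leaves = {2,8,10,12}. Remove smallest leaf 2, emit neighbor 5.
Step 4: leaves = {5,8,10,12}. Remove smallest leaf 5, emit neighbor 6.
Step 5: leaves = {8,10,12}. Remove smallest leaf 8, emit neighbor 7.
Step 6: leaves = {7,10,12}. Remove smallest leaf 7, emit neighbor 6.
Step 7: leaves = {10,12}. Remove smallest leaf 10, emit neighbor 11.
Step 8: leaves = {11,12}. Remove smallest leaf 11, emit neighbor 6.
Step 9: leaves = {6,12}. Remove smallest leaf 6, emit neighbor 9.
Step 10: leaves = {9,12}. Remove smallest leaf 9, emit neighbor 4.
Done: 2 vertices remain (4, 12). Sequence = [4 2 5 6 7 6 11 6 9 4]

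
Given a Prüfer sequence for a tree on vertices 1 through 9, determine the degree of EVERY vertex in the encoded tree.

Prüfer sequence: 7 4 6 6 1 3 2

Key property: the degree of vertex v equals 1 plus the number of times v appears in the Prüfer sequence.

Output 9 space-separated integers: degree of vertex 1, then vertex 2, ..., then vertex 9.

p_1 = 7: count[7] becomes 1
p_2 = 4: count[4] becomes 1
p_3 = 6: count[6] becomes 1
p_4 = 6: count[6] becomes 2
p_5 = 1: count[1] becomes 1
p_6 = 3: count[3] becomes 1
p_7 = 2: count[2] becomes 1
Degrees (1 + count): deg[1]=1+1=2, deg[2]=1+1=2, deg[3]=1+1=2, deg[4]=1+1=2, deg[5]=1+0=1, deg[6]=1+2=3, deg[7]=1+1=2, deg[8]=1+0=1, deg[9]=1+0=1

Answer: 2 2 2 2 1 3 2 1 1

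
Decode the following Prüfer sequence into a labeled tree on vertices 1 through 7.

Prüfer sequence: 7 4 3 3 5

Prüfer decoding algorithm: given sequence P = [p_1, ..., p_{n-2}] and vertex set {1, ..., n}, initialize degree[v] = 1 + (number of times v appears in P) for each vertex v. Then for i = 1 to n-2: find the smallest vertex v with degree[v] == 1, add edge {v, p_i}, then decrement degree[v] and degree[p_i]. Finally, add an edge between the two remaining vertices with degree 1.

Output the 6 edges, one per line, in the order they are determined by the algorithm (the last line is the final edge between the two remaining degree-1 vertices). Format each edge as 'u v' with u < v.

Initial degrees: {1:1, 2:1, 3:3, 4:2, 5:2, 6:1, 7:2}
Step 1: smallest deg-1 vertex = 1, p_1 = 7. Add edge {1,7}. Now deg[1]=0, deg[7]=1.
Step 2: smallest deg-1 vertex = 2, p_2 = 4. Add edge {2,4}. Now deg[2]=0, deg[4]=1.
Step 3: smallest deg-1 vertex = 4, p_3 = 3. Add edge {3,4}. Now deg[4]=0, deg[3]=2.
Step 4: smallest deg-1 vertex = 6, p_4 = 3. Add edge {3,6}. Now deg[6]=0, deg[3]=1.
Step 5: smallest deg-1 vertex = 3, p_5 = 5. Add edge {3,5}. Now deg[3]=0, deg[5]=1.
Final: two remaining deg-1 vertices are 5, 7. Add edge {5,7}.

Answer: 1 7
2 4
3 4
3 6
3 5
5 7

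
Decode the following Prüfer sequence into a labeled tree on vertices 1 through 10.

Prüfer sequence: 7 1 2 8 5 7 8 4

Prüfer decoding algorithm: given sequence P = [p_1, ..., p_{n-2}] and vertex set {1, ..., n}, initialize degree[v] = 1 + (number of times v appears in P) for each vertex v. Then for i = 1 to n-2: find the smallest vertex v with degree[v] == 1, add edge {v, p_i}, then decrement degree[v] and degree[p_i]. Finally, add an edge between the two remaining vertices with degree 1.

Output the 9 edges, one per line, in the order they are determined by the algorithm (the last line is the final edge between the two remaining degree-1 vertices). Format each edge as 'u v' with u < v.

Answer: 3 7
1 6
1 2
2 8
5 9
5 7
7 8
4 8
4 10

Derivation:
Initial degrees: {1:2, 2:2, 3:1, 4:2, 5:2, 6:1, 7:3, 8:3, 9:1, 10:1}
Step 1: smallest deg-1 vertex = 3, p_1 = 7. Add edge {3,7}. Now deg[3]=0, deg[7]=2.
Step 2: smallest deg-1 vertex = 6, p_2 = 1. Add edge {1,6}. Now deg[6]=0, deg[1]=1.
Step 3: smallest deg-1 vertex = 1, p_3 = 2. Add edge {1,2}. Now deg[1]=0, deg[2]=1.
Step 4: smallest deg-1 vertex = 2, p_4 = 8. Add edge {2,8}. Now deg[2]=0, deg[8]=2.
Step 5: smallest deg-1 vertex = 9, p_5 = 5. Add edge {5,9}. Now deg[9]=0, deg[5]=1.
Step 6: smallest deg-1 vertex = 5, p_6 = 7. Add edge {5,7}. Now deg[5]=0, deg[7]=1.
Step 7: smallest deg-1 vertex = 7, p_7 = 8. Add edge {7,8}. Now deg[7]=0, deg[8]=1.
Step 8: smallest deg-1 vertex = 8, p_8 = 4. Add edge {4,8}. Now deg[8]=0, deg[4]=1.
Final: two remaining deg-1 vertices are 4, 10. Add edge {4,10}.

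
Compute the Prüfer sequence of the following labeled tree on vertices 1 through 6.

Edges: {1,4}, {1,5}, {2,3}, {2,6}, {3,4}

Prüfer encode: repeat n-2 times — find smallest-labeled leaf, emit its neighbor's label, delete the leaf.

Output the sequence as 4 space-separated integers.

Answer: 1 4 3 2

Derivation:
Step 1: leaves = {5,6}. Remove smallest leaf 5, emit neighbor 1.
Step 2: leaves = {1,6}. Remove smallest leaf 1, emit neighbor 4.
Step 3: leaves = {4,6}. Remove smallest leaf 4, emit neighbor 3.
Step 4: leaves = {3,6}. Remove smallest leaf 3, emit neighbor 2.
Done: 2 vertices remain (2, 6). Sequence = [1 4 3 2]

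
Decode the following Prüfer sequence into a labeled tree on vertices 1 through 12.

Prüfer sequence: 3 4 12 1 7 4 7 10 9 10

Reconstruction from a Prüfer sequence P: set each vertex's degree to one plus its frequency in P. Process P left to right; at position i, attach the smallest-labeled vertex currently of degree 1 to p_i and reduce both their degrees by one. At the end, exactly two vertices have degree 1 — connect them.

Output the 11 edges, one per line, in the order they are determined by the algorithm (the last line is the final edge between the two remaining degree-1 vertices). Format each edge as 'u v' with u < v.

Answer: 2 3
3 4
5 12
1 6
1 7
4 8
4 7
7 10
9 11
9 10
10 12

Derivation:
Initial degrees: {1:2, 2:1, 3:2, 4:3, 5:1, 6:1, 7:3, 8:1, 9:2, 10:3, 11:1, 12:2}
Step 1: smallest deg-1 vertex = 2, p_1 = 3. Add edge {2,3}. Now deg[2]=0, deg[3]=1.
Step 2: smallest deg-1 vertex = 3, p_2 = 4. Add edge {3,4}. Now deg[3]=0, deg[4]=2.
Step 3: smallest deg-1 vertex = 5, p_3 = 12. Add edge {5,12}. Now deg[5]=0, deg[12]=1.
Step 4: smallest deg-1 vertex = 6, p_4 = 1. Add edge {1,6}. Now deg[6]=0, deg[1]=1.
Step 5: smallest deg-1 vertex = 1, p_5 = 7. Add edge {1,7}. Now deg[1]=0, deg[7]=2.
Step 6: smallest deg-1 vertex = 8, p_6 = 4. Add edge {4,8}. Now deg[8]=0, deg[4]=1.
Step 7: smallest deg-1 vertex = 4, p_7 = 7. Add edge {4,7}. Now deg[4]=0, deg[7]=1.
Step 8: smallest deg-1 vertex = 7, p_8 = 10. Add edge {7,10}. Now deg[7]=0, deg[10]=2.
Step 9: smallest deg-1 vertex = 11, p_9 = 9. Add edge {9,11}. Now deg[11]=0, deg[9]=1.
Step 10: smallest deg-1 vertex = 9, p_10 = 10. Add edge {9,10}. Now deg[9]=0, deg[10]=1.
Final: two remaining deg-1 vertices are 10, 12. Add edge {10,12}.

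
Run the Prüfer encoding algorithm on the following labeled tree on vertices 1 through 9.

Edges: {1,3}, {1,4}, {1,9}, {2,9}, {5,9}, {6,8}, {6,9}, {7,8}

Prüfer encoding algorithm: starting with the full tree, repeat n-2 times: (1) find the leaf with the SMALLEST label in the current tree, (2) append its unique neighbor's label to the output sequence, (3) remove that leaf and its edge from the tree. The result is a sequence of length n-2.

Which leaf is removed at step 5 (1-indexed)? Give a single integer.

Step 1: current leaves = {2,3,4,5,7}. Remove leaf 2 (neighbor: 9).
Step 2: current leaves = {3,4,5,7}. Remove leaf 3 (neighbor: 1).
Step 3: current leaves = {4,5,7}. Remove leaf 4 (neighbor: 1).
Step 4: current leaves = {1,5,7}. Remove leaf 1 (neighbor: 9).
Step 5: current leaves = {5,7}. Remove leaf 5 (neighbor: 9).

Answer: 5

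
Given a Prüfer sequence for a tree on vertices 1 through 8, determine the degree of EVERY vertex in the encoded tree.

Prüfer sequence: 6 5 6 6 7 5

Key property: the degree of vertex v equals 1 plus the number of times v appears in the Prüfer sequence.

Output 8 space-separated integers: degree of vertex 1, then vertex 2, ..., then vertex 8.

Answer: 1 1 1 1 3 4 2 1

Derivation:
p_1 = 6: count[6] becomes 1
p_2 = 5: count[5] becomes 1
p_3 = 6: count[6] becomes 2
p_4 = 6: count[6] becomes 3
p_5 = 7: count[7] becomes 1
p_6 = 5: count[5] becomes 2
Degrees (1 + count): deg[1]=1+0=1, deg[2]=1+0=1, deg[3]=1+0=1, deg[4]=1+0=1, deg[5]=1+2=3, deg[6]=1+3=4, deg[7]=1+1=2, deg[8]=1+0=1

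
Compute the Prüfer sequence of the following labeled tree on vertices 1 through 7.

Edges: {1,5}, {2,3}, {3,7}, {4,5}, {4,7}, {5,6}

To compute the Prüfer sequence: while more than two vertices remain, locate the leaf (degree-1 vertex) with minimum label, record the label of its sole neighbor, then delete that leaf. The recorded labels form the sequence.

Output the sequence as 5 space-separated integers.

Step 1: leaves = {1,2,6}. Remove smallest leaf 1, emit neighbor 5.
Step 2: leaves = {2,6}. Remove smallest leaf 2, emit neighbor 3.
Step 3: leaves = {3,6}. Remove smallest leaf 3, emit neighbor 7.
Step 4: leaves = {6,7}. Remove smallest leaf 6, emit neighbor 5.
Step 5: leaves = {5,7}. Remove smallest leaf 5, emit neighbor 4.
Done: 2 vertices remain (4, 7). Sequence = [5 3 7 5 4]

Answer: 5 3 7 5 4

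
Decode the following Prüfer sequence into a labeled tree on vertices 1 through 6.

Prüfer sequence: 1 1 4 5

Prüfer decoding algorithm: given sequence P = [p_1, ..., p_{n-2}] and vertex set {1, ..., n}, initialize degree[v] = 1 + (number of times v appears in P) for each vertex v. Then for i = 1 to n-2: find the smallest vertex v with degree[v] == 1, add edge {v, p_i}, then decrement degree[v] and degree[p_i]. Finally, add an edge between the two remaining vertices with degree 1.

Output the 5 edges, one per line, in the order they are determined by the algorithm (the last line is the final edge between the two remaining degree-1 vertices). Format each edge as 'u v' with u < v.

Answer: 1 2
1 3
1 4
4 5
5 6

Derivation:
Initial degrees: {1:3, 2:1, 3:1, 4:2, 5:2, 6:1}
Step 1: smallest deg-1 vertex = 2, p_1 = 1. Add edge {1,2}. Now deg[2]=0, deg[1]=2.
Step 2: smallest deg-1 vertex = 3, p_2 = 1. Add edge {1,3}. Now deg[3]=0, deg[1]=1.
Step 3: smallest deg-1 vertex = 1, p_3 = 4. Add edge {1,4}. Now deg[1]=0, deg[4]=1.
Step 4: smallest deg-1 vertex = 4, p_4 = 5. Add edge {4,5}. Now deg[4]=0, deg[5]=1.
Final: two remaining deg-1 vertices are 5, 6. Add edge {5,6}.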